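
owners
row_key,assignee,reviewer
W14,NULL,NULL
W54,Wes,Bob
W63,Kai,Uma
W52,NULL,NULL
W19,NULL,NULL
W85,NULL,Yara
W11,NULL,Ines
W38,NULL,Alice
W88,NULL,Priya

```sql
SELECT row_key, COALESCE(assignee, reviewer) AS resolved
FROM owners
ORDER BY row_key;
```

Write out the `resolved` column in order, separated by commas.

row_key=W11: assignee=NULL, reviewer=Ines → Ines
row_key=W14: assignee=NULL, reviewer=NULL (all NULL) → NULL
row_key=W19: assignee=NULL, reviewer=NULL (all NULL) → NULL
row_key=W38: assignee=NULL, reviewer=Alice → Alice
row_key=W52: assignee=NULL, reviewer=NULL (all NULL) → NULL
row_key=W54: assignee=Wes → Wes
row_key=W63: assignee=Kai → Kai
row_key=W85: assignee=NULL, reviewer=Yara → Yara
row_key=W88: assignee=NULL, reviewer=Priya → Priya

Ines, NULL, NULL, Alice, NULL, Wes, Kai, Yara, Priya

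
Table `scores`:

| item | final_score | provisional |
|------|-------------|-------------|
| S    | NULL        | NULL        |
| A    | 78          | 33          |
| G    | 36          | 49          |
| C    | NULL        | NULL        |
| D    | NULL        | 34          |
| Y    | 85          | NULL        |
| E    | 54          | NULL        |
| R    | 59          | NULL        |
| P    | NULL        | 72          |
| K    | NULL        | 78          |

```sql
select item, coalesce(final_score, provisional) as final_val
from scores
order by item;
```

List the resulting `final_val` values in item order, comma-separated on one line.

item=A: final_score=78 → 78
item=C: final_score=NULL, provisional=NULL (all NULL) → NULL
item=D: final_score=NULL, provisional=34 → 34
item=E: final_score=54 → 54
item=G: final_score=36 → 36
item=K: final_score=NULL, provisional=78 → 78
item=P: final_score=NULL, provisional=72 → 72
item=R: final_score=59 → 59
item=S: final_score=NULL, provisional=NULL (all NULL) → NULL
item=Y: final_score=85 → 85

78, NULL, 34, 54, 36, 78, 72, 59, NULL, 85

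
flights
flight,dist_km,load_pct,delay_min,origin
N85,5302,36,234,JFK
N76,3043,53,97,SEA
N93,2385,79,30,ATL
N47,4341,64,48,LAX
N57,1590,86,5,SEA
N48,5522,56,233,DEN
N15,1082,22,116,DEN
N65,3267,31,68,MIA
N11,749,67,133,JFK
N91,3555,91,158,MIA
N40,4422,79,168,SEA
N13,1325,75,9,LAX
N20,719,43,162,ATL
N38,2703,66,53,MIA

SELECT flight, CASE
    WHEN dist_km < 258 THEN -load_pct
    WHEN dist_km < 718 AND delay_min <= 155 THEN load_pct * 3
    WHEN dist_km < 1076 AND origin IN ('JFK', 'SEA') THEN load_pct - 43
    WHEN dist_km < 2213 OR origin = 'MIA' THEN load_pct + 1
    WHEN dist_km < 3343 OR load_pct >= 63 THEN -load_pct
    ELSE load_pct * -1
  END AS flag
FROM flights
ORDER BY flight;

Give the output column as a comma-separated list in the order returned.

24, 76, 23, 44, 67, -79, -64, -56, 87, 32, -53, -36, 92, -79

flight=N11: dist_km < 1076 AND origin IN ('JFK', 'SEA') → 24
flight=N13: dist_km < 2213 OR origin = 'MIA' → 76
flight=N15: dist_km < 2213 OR origin = 'MIA' → 23
flight=N20: dist_km < 2213 OR origin = 'MIA' → 44
flight=N38: dist_km < 2213 OR origin = 'MIA' → 67
flight=N40: dist_km < 3343 OR load_pct >= 63 → -79
flight=N47: dist_km < 3343 OR load_pct >= 63 → -64
flight=N48: ELSE → -56
flight=N57: dist_km < 2213 OR origin = 'MIA' → 87
flight=N65: dist_km < 2213 OR origin = 'MIA' → 32
flight=N76: dist_km < 3343 OR load_pct >= 63 → -53
flight=N85: ELSE → -36
flight=N91: dist_km < 2213 OR origin = 'MIA' → 92
flight=N93: dist_km < 3343 OR load_pct >= 63 → -79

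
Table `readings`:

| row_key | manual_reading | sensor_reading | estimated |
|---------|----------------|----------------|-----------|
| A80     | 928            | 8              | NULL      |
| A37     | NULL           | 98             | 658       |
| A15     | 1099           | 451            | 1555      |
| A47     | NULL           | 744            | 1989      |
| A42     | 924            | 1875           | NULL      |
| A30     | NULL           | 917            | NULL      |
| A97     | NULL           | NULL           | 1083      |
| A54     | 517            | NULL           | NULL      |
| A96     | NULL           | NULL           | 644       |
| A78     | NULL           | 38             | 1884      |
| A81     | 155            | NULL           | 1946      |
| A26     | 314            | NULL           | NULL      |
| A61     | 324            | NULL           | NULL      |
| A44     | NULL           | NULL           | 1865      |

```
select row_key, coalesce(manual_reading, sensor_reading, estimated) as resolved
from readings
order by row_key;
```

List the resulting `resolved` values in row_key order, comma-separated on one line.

row_key=A15: manual_reading=1099 → 1099
row_key=A26: manual_reading=314 → 314
row_key=A30: manual_reading=NULL, sensor_reading=917 → 917
row_key=A37: manual_reading=NULL, sensor_reading=98 → 98
row_key=A42: manual_reading=924 → 924
row_key=A44: manual_reading=NULL, sensor_reading=NULL, estimated=1865 → 1865
row_key=A47: manual_reading=NULL, sensor_reading=744 → 744
row_key=A54: manual_reading=517 → 517
row_key=A61: manual_reading=324 → 324
row_key=A78: manual_reading=NULL, sensor_reading=38 → 38
row_key=A80: manual_reading=928 → 928
row_key=A81: manual_reading=155 → 155
row_key=A96: manual_reading=NULL, sensor_reading=NULL, estimated=644 → 644
row_key=A97: manual_reading=NULL, sensor_reading=NULL, estimated=1083 → 1083

1099, 314, 917, 98, 924, 1865, 744, 517, 324, 38, 928, 155, 644, 1083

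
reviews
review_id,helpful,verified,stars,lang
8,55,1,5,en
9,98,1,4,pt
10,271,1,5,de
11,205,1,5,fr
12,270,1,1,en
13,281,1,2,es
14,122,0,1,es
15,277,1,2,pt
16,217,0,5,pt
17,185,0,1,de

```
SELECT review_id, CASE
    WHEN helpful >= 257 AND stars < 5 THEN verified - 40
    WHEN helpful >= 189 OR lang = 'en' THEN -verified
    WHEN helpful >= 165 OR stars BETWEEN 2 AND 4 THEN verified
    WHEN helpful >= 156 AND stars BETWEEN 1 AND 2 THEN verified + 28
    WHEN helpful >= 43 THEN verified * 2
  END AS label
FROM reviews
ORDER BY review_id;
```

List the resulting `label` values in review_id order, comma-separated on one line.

-1, 1, -1, -1, -39, -39, 0, -39, 0, 0

review_id=8: helpful >= 189 OR lang = 'en' → -1
review_id=9: helpful >= 165 OR stars BETWEEN 2 AND 4 → 1
review_id=10: helpful >= 189 OR lang = 'en' → -1
review_id=11: helpful >= 189 OR lang = 'en' → -1
review_id=12: helpful >= 257 AND stars < 5 → -39
review_id=13: helpful >= 257 AND stars < 5 → -39
review_id=14: helpful >= 43 → 0
review_id=15: helpful >= 257 AND stars < 5 → -39
review_id=16: helpful >= 189 OR lang = 'en' → 0
review_id=17: helpful >= 165 OR stars BETWEEN 2 AND 4 → 0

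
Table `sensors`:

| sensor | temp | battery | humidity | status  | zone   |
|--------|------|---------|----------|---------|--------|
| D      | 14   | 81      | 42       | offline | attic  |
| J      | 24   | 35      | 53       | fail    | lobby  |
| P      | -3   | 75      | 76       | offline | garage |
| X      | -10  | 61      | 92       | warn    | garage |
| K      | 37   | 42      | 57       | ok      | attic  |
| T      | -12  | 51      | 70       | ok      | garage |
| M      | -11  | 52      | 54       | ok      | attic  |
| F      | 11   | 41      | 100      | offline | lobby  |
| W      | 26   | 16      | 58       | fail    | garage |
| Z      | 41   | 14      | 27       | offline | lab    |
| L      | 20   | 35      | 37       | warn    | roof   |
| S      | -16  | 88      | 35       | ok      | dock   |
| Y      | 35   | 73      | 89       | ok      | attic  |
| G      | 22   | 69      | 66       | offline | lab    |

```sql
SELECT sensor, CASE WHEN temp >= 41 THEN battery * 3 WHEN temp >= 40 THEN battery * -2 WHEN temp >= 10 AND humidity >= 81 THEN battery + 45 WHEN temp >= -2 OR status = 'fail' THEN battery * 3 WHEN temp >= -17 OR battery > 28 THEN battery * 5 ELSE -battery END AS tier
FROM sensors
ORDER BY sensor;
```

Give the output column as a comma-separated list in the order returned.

sensor=D: temp >= -2 OR status = 'fail' → 243
sensor=F: temp >= 10 AND humidity >= 81 → 86
sensor=G: temp >= -2 OR status = 'fail' → 207
sensor=J: temp >= -2 OR status = 'fail' → 105
sensor=K: temp >= -2 OR status = 'fail' → 126
sensor=L: temp >= -2 OR status = 'fail' → 105
sensor=M: temp >= -17 OR battery > 28 → 260
sensor=P: temp >= -17 OR battery > 28 → 375
sensor=S: temp >= -17 OR battery > 28 → 440
sensor=T: temp >= -17 OR battery > 28 → 255
sensor=W: temp >= -2 OR status = 'fail' → 48
sensor=X: temp >= -17 OR battery > 28 → 305
sensor=Y: temp >= 10 AND humidity >= 81 → 118
sensor=Z: temp >= 41 → 42

243, 86, 207, 105, 126, 105, 260, 375, 440, 255, 48, 305, 118, 42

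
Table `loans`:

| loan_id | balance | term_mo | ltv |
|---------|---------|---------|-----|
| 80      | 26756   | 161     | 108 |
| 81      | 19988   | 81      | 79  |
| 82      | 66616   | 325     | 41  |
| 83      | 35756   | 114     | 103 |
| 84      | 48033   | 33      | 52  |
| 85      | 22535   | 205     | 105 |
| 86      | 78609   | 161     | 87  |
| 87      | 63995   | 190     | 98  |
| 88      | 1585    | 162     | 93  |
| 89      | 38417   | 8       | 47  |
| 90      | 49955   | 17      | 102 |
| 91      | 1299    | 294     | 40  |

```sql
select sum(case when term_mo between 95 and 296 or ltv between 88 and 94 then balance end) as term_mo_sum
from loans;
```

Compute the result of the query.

loan_id=80: ✓ → 26756
loan_id=81: ✗
loan_id=82: ✗
loan_id=83: ✓ → 35756
loan_id=84: ✗
loan_id=85: ✓ → 22535
loan_id=86: ✓ → 78609
loan_id=87: ✓ → 63995
loan_id=88: ✓ → 1585
loan_id=89: ✗
loan_id=90: ✗
loan_id=91: ✓ → 1299
term_mo_sum = 26756 + 35756 + 22535 + 78609 + 63995 + 1585 + 1299 = 230535

230535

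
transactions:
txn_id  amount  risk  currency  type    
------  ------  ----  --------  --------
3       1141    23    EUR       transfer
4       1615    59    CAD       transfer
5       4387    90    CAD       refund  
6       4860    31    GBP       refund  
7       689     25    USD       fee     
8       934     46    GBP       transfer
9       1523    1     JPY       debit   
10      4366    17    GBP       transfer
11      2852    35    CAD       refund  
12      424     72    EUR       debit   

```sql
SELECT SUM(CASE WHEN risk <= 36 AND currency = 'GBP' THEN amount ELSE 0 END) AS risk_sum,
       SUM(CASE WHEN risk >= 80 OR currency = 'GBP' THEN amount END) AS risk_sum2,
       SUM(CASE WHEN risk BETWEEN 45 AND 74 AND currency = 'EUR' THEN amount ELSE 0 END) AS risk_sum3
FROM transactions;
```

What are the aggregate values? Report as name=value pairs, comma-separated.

risk_sum=9226, risk_sum2=14547, risk_sum3=424

[risk_sum: risk <= 36 AND currency = 'GBP']
txn_id=3: ✗
txn_id=4: ✗
txn_id=5: ✗
txn_id=6: ✓ → 4860
txn_id=7: ✗
txn_id=8: ✗
txn_id=9: ✗
txn_id=10: ✓ → 4366
txn_id=11: ✗
txn_id=12: ✗
risk_sum = 4860 + 4366 = 9226
—
[risk_sum2: risk >= 80 OR currency = 'GBP']
txn_id=3: ✗
txn_id=4: ✗
txn_id=5: ✓ → 4387
txn_id=6: ✓ → 4860
txn_id=7: ✗
txn_id=8: ✓ → 934
txn_id=9: ✗
txn_id=10: ✓ → 4366
txn_id=11: ✗
txn_id=12: ✗
risk_sum2 = 4387 + 4860 + 934 + 4366 = 14547
—
[risk_sum3: risk BETWEEN 45 AND 74 AND currency = 'EUR']
txn_id=3: ✗
txn_id=4: ✗
txn_id=5: ✗
txn_id=6: ✗
txn_id=7: ✗
txn_id=8: ✗
txn_id=9: ✗
txn_id=10: ✗
txn_id=11: ✗
txn_id=12: ✓ → 424
risk_sum3 = 424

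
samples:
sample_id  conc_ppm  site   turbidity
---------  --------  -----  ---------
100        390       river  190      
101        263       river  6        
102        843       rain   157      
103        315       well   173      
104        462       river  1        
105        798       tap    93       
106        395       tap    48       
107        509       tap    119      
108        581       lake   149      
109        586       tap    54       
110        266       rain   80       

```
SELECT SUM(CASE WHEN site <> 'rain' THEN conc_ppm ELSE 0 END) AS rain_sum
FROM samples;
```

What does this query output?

4299

sample_id=100: ✓ → 390
sample_id=101: ✓ → 263
sample_id=102: ✗
sample_id=103: ✓ → 315
sample_id=104: ✓ → 462
sample_id=105: ✓ → 798
sample_id=106: ✓ → 395
sample_id=107: ✓ → 509
sample_id=108: ✓ → 581
sample_id=109: ✓ → 586
sample_id=110: ✗
rain_sum = 390 + 263 + 315 + 462 + 798 + 395 + 509 + 581 + 586 = 4299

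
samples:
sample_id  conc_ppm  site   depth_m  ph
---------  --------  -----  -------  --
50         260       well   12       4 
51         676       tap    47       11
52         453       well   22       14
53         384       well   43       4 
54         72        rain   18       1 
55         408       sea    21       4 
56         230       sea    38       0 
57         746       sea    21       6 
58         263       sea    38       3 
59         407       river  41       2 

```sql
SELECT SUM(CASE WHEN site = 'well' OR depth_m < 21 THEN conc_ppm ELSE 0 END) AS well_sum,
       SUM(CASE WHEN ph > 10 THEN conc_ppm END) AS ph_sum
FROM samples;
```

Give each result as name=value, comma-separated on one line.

well_sum=1169, ph_sum=1129

[well_sum: site = 'well' OR depth_m < 21]
sample_id=50: ✓ → 260
sample_id=51: ✗
sample_id=52: ✓ → 453
sample_id=53: ✓ → 384
sample_id=54: ✓ → 72
sample_id=55: ✗
sample_id=56: ✗
sample_id=57: ✗
sample_id=58: ✗
sample_id=59: ✗
well_sum = 260 + 453 + 384 + 72 = 1169
—
[ph_sum: ph > 10]
sample_id=50: ✗
sample_id=51: ✓ → 676
sample_id=52: ✓ → 453
sample_id=53: ✗
sample_id=54: ✗
sample_id=55: ✗
sample_id=56: ✗
sample_id=57: ✗
sample_id=58: ✗
sample_id=59: ✗
ph_sum = 676 + 453 = 1129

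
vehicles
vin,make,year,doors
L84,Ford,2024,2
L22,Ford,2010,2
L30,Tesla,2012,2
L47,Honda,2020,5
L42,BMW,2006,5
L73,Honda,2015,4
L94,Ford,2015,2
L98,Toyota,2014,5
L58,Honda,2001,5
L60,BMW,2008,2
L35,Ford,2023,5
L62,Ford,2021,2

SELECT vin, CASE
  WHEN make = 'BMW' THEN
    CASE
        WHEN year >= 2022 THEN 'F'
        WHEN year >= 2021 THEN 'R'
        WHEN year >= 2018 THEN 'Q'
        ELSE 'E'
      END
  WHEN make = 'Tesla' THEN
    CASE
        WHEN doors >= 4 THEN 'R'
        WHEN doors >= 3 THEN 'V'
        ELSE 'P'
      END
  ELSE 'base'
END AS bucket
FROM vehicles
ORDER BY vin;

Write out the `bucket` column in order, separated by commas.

base, P, base, E, base, base, E, base, base, base, base, base

vin=L22: make='Ford' → outer ELSE → base
vin=L30: make='Tesla' → inner[ELSE] → P
vin=L35: make='Ford' → outer ELSE → base
vin=L42: make='BMW' → inner[ELSE] → E
vin=L47: make='Honda' → outer ELSE → base
vin=L58: make='Honda' → outer ELSE → base
vin=L60: make='BMW' → inner[ELSE] → E
vin=L62: make='Ford' → outer ELSE → base
vin=L73: make='Honda' → outer ELSE → base
vin=L84: make='Ford' → outer ELSE → base
vin=L94: make='Ford' → outer ELSE → base
vin=L98: make='Toyota' → outer ELSE → base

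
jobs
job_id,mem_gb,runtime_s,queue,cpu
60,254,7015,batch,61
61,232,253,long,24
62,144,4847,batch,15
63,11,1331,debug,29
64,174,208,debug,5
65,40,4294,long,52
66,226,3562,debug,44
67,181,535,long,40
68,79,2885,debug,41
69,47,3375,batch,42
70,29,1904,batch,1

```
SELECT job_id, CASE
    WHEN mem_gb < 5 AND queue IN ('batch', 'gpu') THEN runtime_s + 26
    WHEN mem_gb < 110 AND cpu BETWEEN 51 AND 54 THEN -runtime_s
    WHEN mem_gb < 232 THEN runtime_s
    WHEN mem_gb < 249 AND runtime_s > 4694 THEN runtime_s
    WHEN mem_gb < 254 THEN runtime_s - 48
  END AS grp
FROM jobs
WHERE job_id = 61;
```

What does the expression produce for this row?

job_id = 61: mem_gb=232, runtime_s=253, queue=long, cpu=24.
mem_gb < 5 AND queue IN ('batch', 'gpu') → false
mem_gb < 110 AND cpu BETWEEN 51 AND 54 → false
mem_gb < 232 → false
mem_gb < 249 AND runtime_s > 4694 → false
mem_gb < 254 → true → 205

205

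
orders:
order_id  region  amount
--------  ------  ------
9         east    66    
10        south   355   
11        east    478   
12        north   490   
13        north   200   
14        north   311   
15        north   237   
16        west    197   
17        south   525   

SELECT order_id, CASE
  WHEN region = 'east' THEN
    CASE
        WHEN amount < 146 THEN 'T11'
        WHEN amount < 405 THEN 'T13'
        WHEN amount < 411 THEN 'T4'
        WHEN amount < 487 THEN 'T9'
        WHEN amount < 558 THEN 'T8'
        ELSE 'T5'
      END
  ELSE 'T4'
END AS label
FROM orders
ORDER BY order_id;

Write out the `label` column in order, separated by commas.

order_id=9: region='east' → inner[amount < 146] → T11
order_id=10: region='south' → outer ELSE → T4
order_id=11: region='east' → inner[amount < 487] → T9
order_id=12: region='north' → outer ELSE → T4
order_id=13: region='north' → outer ELSE → T4
order_id=14: region='north' → outer ELSE → T4
order_id=15: region='north' → outer ELSE → T4
order_id=16: region='west' → outer ELSE → T4
order_id=17: region='south' → outer ELSE → T4

T11, T4, T9, T4, T4, T4, T4, T4, T4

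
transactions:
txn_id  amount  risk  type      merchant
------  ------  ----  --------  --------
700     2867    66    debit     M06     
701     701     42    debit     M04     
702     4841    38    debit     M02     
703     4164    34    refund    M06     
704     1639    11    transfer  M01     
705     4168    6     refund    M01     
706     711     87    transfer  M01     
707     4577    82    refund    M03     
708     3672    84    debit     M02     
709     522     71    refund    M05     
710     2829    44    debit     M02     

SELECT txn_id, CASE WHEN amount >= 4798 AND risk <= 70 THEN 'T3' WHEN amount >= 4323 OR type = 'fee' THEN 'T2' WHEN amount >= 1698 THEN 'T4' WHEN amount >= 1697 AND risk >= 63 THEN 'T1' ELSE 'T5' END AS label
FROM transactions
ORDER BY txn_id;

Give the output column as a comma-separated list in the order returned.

txn_id=700: amount >= 1698 → T4
txn_id=701: ELSE → T5
txn_id=702: amount >= 4798 AND risk <= 70 → T3
txn_id=703: amount >= 1698 → T4
txn_id=704: ELSE → T5
txn_id=705: amount >= 1698 → T4
txn_id=706: ELSE → T5
txn_id=707: amount >= 4323 OR type = 'fee' → T2
txn_id=708: amount >= 1698 → T4
txn_id=709: ELSE → T5
txn_id=710: amount >= 1698 → T4

T4, T5, T3, T4, T5, T4, T5, T2, T4, T5, T4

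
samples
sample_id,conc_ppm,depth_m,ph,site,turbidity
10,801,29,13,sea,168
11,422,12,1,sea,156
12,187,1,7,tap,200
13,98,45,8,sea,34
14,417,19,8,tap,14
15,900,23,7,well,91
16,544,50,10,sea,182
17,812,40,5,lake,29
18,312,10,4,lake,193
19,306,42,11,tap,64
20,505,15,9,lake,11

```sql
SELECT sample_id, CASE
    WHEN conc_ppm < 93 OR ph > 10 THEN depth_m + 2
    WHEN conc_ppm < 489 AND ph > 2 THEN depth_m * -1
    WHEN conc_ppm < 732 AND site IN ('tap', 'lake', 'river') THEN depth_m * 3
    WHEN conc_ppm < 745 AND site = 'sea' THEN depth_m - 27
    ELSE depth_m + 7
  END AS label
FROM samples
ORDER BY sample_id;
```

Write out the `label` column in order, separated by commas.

sample_id=10: conc_ppm < 93 OR ph > 10 → 31
sample_id=11: conc_ppm < 745 AND site = 'sea' → -15
sample_id=12: conc_ppm < 489 AND ph > 2 → -1
sample_id=13: conc_ppm < 489 AND ph > 2 → -45
sample_id=14: conc_ppm < 489 AND ph > 2 → -19
sample_id=15: ELSE → 30
sample_id=16: conc_ppm < 745 AND site = 'sea' → 23
sample_id=17: ELSE → 47
sample_id=18: conc_ppm < 489 AND ph > 2 → -10
sample_id=19: conc_ppm < 93 OR ph > 10 → 44
sample_id=20: conc_ppm < 732 AND site IN ('tap', 'lake', 'river') → 45

31, -15, -1, -45, -19, 30, 23, 47, -10, 44, 45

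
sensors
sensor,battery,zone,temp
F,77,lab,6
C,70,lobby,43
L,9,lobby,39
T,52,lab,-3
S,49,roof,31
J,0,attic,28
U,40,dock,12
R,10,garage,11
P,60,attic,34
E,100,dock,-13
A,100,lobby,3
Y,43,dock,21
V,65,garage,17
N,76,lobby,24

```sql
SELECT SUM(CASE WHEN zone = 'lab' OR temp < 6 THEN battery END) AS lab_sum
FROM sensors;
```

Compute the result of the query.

sensor=F: ✓ → 77
sensor=C: ✗
sensor=L: ✗
sensor=T: ✓ → 52
sensor=S: ✗
sensor=J: ✗
sensor=U: ✗
sensor=R: ✗
sensor=P: ✗
sensor=E: ✓ → 100
sensor=A: ✓ → 100
sensor=Y: ✗
sensor=V: ✗
sensor=N: ✗
lab_sum = 77 + 52 + 100 + 100 = 329

329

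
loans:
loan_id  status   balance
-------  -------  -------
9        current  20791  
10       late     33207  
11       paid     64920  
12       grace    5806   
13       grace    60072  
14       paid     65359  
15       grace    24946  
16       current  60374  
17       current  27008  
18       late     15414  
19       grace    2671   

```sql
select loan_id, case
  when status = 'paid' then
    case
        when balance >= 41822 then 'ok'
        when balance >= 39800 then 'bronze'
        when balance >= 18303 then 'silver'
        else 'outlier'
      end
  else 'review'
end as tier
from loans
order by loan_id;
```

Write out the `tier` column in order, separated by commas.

review, review, ok, review, review, ok, review, review, review, review, review

loan_id=9: status='current' → outer ELSE → review
loan_id=10: status='late' → outer ELSE → review
loan_id=11: status='paid' → inner[balance >= 41822] → ok
loan_id=12: status='grace' → outer ELSE → review
loan_id=13: status='grace' → outer ELSE → review
loan_id=14: status='paid' → inner[balance >= 41822] → ok
loan_id=15: status='grace' → outer ELSE → review
loan_id=16: status='current' → outer ELSE → review
loan_id=17: status='current' → outer ELSE → review
loan_id=18: status='late' → outer ELSE → review
loan_id=19: status='grace' → outer ELSE → review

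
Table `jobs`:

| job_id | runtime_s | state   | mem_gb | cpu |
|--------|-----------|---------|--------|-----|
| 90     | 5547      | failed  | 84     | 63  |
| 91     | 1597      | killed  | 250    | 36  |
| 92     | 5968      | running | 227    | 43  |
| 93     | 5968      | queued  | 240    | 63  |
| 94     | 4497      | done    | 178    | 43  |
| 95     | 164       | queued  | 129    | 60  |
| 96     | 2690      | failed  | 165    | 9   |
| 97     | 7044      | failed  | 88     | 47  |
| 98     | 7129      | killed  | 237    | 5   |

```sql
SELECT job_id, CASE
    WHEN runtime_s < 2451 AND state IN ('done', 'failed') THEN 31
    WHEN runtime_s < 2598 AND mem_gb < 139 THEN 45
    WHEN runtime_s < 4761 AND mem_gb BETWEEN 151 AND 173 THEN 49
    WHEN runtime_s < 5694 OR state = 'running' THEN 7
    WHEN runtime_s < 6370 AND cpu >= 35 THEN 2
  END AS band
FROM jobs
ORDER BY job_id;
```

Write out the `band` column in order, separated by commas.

7, 7, 7, 2, 7, 45, 49, NULL, NULL

job_id=90: runtime_s < 5694 OR state = 'running' → 7
job_id=91: runtime_s < 5694 OR state = 'running' → 7
job_id=92: runtime_s < 5694 OR state = 'running' → 7
job_id=93: runtime_s < 6370 AND cpu >= 35 → 2
job_id=94: runtime_s < 5694 OR state = 'running' → 7
job_id=95: runtime_s < 2598 AND mem_gb < 139 → 45
job_id=96: runtime_s < 4761 AND mem_gb BETWEEN 151 AND 173 → 49
job_id=97: (no match → NULL) → NULL
job_id=98: (no match → NULL) → NULL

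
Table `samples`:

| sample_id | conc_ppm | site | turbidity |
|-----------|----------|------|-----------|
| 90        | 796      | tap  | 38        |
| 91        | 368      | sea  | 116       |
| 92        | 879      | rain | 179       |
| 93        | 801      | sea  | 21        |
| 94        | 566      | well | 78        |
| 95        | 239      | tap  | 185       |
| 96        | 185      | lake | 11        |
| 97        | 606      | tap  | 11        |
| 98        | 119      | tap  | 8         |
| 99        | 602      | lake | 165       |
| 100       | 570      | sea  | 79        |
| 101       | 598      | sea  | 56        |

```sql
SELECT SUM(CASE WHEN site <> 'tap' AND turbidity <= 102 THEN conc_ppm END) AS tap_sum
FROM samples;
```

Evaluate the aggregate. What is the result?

sample_id=90: ✗
sample_id=91: ✗
sample_id=92: ✗
sample_id=93: ✓ → 801
sample_id=94: ✓ → 566
sample_id=95: ✗
sample_id=96: ✓ → 185
sample_id=97: ✗
sample_id=98: ✗
sample_id=99: ✗
sample_id=100: ✓ → 570
sample_id=101: ✓ → 598
tap_sum = 801 + 566 + 185 + 570 + 598 = 2720

2720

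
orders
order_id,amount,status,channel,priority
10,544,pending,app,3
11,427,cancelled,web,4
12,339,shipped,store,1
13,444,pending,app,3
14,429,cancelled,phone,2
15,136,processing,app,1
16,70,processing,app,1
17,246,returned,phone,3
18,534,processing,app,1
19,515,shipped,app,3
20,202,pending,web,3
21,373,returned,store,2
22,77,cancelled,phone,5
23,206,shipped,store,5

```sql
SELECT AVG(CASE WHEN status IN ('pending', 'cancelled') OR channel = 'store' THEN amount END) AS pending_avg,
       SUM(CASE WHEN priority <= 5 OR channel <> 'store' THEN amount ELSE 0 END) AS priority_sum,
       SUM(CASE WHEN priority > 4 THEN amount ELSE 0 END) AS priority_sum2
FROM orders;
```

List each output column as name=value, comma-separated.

pending_avg=337.8888888889, priority_sum=4542, priority_sum2=283

[pending_avg: status IN ('pending', 'cancelled') OR channel = 'store']
order_id=10: ✓ → 544
order_id=11: ✓ → 427
order_id=12: ✓ → 339
order_id=13: ✓ → 444
order_id=14: ✓ → 429
order_id=15: ✗
order_id=16: ✗
order_id=17: ✗
order_id=18: ✗
order_id=19: ✗
order_id=20: ✓ → 202
order_id=21: ✓ → 373
order_id=22: ✓ → 77
order_id=23: ✓ → 206
pending_avg = (544 + 427 + 339 + 444 + 429 + 202 + 373 + 77 + 206) / 9 = 337.8888888889
—
[priority_sum: priority <= 5 OR channel <> 'store']
order_id=10: ✓ → 544
order_id=11: ✓ → 427
order_id=12: ✓ → 339
order_id=13: ✓ → 444
order_id=14: ✓ → 429
order_id=15: ✓ → 136
order_id=16: ✓ → 70
order_id=17: ✓ → 246
order_id=18: ✓ → 534
order_id=19: ✓ → 515
order_id=20: ✓ → 202
order_id=21: ✓ → 373
order_id=22: ✓ → 77
order_id=23: ✓ → 206
priority_sum = 544 + 427 + 339 + 444 + 429 + 136 + 70 + 246 + 534 + 515 + 202 + 373 + 77 + 206 = 4542
—
[priority_sum2: priority > 4]
order_id=10: ✗
order_id=11: ✗
order_id=12: ✗
order_id=13: ✗
order_id=14: ✗
order_id=15: ✗
order_id=16: ✗
order_id=17: ✗
order_id=18: ✗
order_id=19: ✗
order_id=20: ✗
order_id=21: ✗
order_id=22: ✓ → 77
order_id=23: ✓ → 206
priority_sum2 = 77 + 206 = 283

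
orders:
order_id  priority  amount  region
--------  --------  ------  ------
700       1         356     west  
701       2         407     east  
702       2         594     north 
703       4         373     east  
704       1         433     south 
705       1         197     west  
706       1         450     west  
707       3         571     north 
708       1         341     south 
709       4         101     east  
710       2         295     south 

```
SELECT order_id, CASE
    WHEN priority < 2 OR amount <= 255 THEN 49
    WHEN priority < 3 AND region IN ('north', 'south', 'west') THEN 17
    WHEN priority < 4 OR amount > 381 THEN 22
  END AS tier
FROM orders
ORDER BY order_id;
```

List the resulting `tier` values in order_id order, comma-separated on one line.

order_id=700: priority < 2 OR amount <= 255 → 49
order_id=701: priority < 4 OR amount > 381 → 22
order_id=702: priority < 3 AND region IN ('north', 'south', 'west') → 17
order_id=703: (no match → NULL) → NULL
order_id=704: priority < 2 OR amount <= 255 → 49
order_id=705: priority < 2 OR amount <= 255 → 49
order_id=706: priority < 2 OR amount <= 255 → 49
order_id=707: priority < 4 OR amount > 381 → 22
order_id=708: priority < 2 OR amount <= 255 → 49
order_id=709: priority < 2 OR amount <= 255 → 49
order_id=710: priority < 3 AND region IN ('north', 'south', 'west') → 17

49, 22, 17, NULL, 49, 49, 49, 22, 49, 49, 17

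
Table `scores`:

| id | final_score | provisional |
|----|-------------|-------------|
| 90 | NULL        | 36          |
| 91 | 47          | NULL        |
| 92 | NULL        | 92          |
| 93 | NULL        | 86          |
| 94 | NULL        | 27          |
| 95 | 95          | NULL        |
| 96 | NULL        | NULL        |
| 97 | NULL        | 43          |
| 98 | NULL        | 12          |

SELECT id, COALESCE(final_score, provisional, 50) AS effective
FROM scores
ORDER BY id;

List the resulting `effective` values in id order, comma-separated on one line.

id=90: final_score=NULL, provisional=36 → 36
id=91: final_score=47 → 47
id=92: final_score=NULL, provisional=92 → 92
id=93: final_score=NULL, provisional=86 → 86
id=94: final_score=NULL, provisional=27 → 27
id=95: final_score=95 → 95
id=96: final_score=NULL, provisional=NULL, → literal 50 → 50
id=97: final_score=NULL, provisional=43 → 43
id=98: final_score=NULL, provisional=12 → 12

36, 47, 92, 86, 27, 95, 50, 43, 12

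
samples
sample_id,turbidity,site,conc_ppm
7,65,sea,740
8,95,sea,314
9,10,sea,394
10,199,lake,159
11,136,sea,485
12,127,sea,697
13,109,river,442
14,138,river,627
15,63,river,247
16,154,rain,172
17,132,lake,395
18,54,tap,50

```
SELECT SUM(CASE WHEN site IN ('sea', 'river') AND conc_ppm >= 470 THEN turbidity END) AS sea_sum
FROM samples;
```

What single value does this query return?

466

sample_id=7: ✓ → 65
sample_id=8: ✗
sample_id=9: ✗
sample_id=10: ✗
sample_id=11: ✓ → 136
sample_id=12: ✓ → 127
sample_id=13: ✗
sample_id=14: ✓ → 138
sample_id=15: ✗
sample_id=16: ✗
sample_id=17: ✗
sample_id=18: ✗
sea_sum = 65 + 136 + 127 + 138 = 466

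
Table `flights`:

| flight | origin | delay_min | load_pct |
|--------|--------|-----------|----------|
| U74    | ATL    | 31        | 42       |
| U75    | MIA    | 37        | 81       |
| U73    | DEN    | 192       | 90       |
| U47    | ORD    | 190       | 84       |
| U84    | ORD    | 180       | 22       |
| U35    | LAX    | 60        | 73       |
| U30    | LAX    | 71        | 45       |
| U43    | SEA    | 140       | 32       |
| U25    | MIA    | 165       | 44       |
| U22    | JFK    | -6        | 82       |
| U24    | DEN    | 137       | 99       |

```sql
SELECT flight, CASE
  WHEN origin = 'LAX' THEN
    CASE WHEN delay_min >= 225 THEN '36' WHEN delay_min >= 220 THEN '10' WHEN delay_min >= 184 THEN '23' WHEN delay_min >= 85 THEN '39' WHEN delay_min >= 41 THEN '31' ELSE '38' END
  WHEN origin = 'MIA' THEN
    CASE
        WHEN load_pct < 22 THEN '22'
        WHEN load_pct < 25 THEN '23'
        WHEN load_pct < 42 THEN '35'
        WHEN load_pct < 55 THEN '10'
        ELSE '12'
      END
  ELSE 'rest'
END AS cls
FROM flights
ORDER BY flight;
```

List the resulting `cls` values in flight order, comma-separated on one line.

rest, rest, 10, 31, 31, rest, rest, rest, rest, 12, rest

flight=U22: origin='JFK' → outer ELSE → rest
flight=U24: origin='DEN' → outer ELSE → rest
flight=U25: origin='MIA' → inner[load_pct < 55] → 10
flight=U30: origin='LAX' → inner[delay_min >= 41] → 31
flight=U35: origin='LAX' → inner[delay_min >= 41] → 31
flight=U43: origin='SEA' → outer ELSE → rest
flight=U47: origin='ORD' → outer ELSE → rest
flight=U73: origin='DEN' → outer ELSE → rest
flight=U74: origin='ATL' → outer ELSE → rest
flight=U75: origin='MIA' → inner[ELSE] → 12
flight=U84: origin='ORD' → outer ELSE → rest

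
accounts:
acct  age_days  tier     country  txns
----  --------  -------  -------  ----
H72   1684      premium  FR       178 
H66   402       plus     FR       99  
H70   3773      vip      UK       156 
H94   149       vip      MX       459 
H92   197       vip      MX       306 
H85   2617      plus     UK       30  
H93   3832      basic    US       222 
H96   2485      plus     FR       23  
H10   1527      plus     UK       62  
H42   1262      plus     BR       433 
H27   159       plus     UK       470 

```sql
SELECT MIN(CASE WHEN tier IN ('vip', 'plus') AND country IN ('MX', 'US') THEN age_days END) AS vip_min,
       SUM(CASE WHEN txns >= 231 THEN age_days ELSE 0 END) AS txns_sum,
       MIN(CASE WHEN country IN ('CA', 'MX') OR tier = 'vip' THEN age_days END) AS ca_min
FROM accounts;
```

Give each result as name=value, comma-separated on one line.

vip_min=149, txns_sum=1767, ca_min=149

[vip_min: tier IN ('vip', 'plus') AND country IN ('MX', 'US')]
acct=H72: ✗
acct=H66: ✗
acct=H70: ✗
acct=H94: ✓ → 149
acct=H92: ✓ → 197
acct=H85: ✗
acct=H93: ✗
acct=H96: ✗
acct=H10: ✗
acct=H42: ✗
acct=H27: ✗
vip_min = MIN(149, 197) = 149
—
[txns_sum: txns >= 231]
acct=H72: ✗
acct=H66: ✗
acct=H70: ✗
acct=H94: ✓ → 149
acct=H92: ✓ → 197
acct=H85: ✗
acct=H93: ✗
acct=H96: ✗
acct=H10: ✗
acct=H42: ✓ → 1262
acct=H27: ✓ → 159
txns_sum = 149 + 197 + 1262 + 159 = 1767
—
[ca_min: country IN ('CA', 'MX') OR tier = 'vip']
acct=H72: ✗
acct=H66: ✗
acct=H70: ✓ → 3773
acct=H94: ✓ → 149
acct=H92: ✓ → 197
acct=H85: ✗
acct=H93: ✗
acct=H96: ✗
acct=H10: ✗
acct=H42: ✗
acct=H27: ✗
ca_min = MIN(3773, 149, 197) = 149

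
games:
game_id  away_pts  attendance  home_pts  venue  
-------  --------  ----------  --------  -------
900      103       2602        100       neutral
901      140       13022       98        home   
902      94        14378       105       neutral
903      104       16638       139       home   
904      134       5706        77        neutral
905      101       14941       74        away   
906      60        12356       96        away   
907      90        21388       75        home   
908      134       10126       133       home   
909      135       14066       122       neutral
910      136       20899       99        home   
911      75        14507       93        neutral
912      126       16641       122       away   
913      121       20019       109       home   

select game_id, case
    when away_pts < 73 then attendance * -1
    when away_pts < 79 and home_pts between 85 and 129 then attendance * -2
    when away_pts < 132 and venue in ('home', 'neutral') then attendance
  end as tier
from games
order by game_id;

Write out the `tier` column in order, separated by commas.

game_id=900: away_pts < 132 and venue in ('home', 'neutral') → 2602
game_id=901: (no match → NULL) → NULL
game_id=902: away_pts < 132 and venue in ('home', 'neutral') → 14378
game_id=903: away_pts < 132 and venue in ('home', 'neutral') → 16638
game_id=904: (no match → NULL) → NULL
game_id=905: (no match → NULL) → NULL
game_id=906: away_pts < 73 → -12356
game_id=907: away_pts < 132 and venue in ('home', 'neutral') → 21388
game_id=908: (no match → NULL) → NULL
game_id=909: (no match → NULL) → NULL
game_id=910: (no match → NULL) → NULL
game_id=911: away_pts < 79 and home_pts between 85 and 129 → -29014
game_id=912: (no match → NULL) → NULL
game_id=913: away_pts < 132 and venue in ('home', 'neutral') → 20019

2602, NULL, 14378, 16638, NULL, NULL, -12356, 21388, NULL, NULL, NULL, -29014, NULL, 20019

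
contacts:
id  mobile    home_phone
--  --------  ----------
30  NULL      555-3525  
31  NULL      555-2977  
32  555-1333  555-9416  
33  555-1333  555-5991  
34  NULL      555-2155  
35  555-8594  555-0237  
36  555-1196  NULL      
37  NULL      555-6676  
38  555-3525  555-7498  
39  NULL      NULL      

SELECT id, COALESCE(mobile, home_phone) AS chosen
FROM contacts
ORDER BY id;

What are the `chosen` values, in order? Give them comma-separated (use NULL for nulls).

id=30: mobile=NULL, home_phone=555-3525 → 555-3525
id=31: mobile=NULL, home_phone=555-2977 → 555-2977
id=32: mobile=555-1333 → 555-1333
id=33: mobile=555-1333 → 555-1333
id=34: mobile=NULL, home_phone=555-2155 → 555-2155
id=35: mobile=555-8594 → 555-8594
id=36: mobile=555-1196 → 555-1196
id=37: mobile=NULL, home_phone=555-6676 → 555-6676
id=38: mobile=555-3525 → 555-3525
id=39: mobile=NULL, home_phone=NULL (all NULL) → NULL

555-3525, 555-2977, 555-1333, 555-1333, 555-2155, 555-8594, 555-1196, 555-6676, 555-3525, NULL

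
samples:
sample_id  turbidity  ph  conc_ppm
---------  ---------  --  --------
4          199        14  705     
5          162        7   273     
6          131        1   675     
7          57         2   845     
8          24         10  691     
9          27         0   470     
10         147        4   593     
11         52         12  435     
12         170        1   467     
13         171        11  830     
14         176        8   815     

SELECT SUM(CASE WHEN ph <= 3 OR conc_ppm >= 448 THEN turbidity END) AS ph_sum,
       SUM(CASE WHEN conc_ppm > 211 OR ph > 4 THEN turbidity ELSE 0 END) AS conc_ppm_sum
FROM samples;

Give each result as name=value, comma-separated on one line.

ph_sum=1102, conc_ppm_sum=1316

[ph_sum: ph <= 3 OR conc_ppm >= 448]
sample_id=4: ✓ → 199
sample_id=5: ✗
sample_id=6: ✓ → 131
sample_id=7: ✓ → 57
sample_id=8: ✓ → 24
sample_id=9: ✓ → 27
sample_id=10: ✓ → 147
sample_id=11: ✗
sample_id=12: ✓ → 170
sample_id=13: ✓ → 171
sample_id=14: ✓ → 176
ph_sum = 199 + 131 + 57 + 24 + 27 + 147 + 170 + 171 + 176 = 1102
—
[conc_ppm_sum: conc_ppm > 211 OR ph > 4]
sample_id=4: ✓ → 199
sample_id=5: ✓ → 162
sample_id=6: ✓ → 131
sample_id=7: ✓ → 57
sample_id=8: ✓ → 24
sample_id=9: ✓ → 27
sample_id=10: ✓ → 147
sample_id=11: ✓ → 52
sample_id=12: ✓ → 170
sample_id=13: ✓ → 171
sample_id=14: ✓ → 176
conc_ppm_sum = 199 + 162 + 131 + 57 + 24 + 27 + 147 + 52 + 170 + 171 + 176 = 1316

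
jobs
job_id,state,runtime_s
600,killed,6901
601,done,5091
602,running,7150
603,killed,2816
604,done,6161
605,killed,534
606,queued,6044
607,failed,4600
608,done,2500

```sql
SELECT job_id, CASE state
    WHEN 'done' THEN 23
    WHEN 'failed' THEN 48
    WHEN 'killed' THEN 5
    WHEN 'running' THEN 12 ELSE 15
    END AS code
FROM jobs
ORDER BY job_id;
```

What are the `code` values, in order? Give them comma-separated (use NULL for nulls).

5, 23, 12, 5, 23, 5, 15, 48, 23

job_id=600: state='killed' → 5
job_id=601: state='done' → 23
job_id=602: state='running' → 12
job_id=603: state='killed' → 5
job_id=604: state='done' → 23
job_id=605: state='killed' → 5
job_id=606: ELSE → 15
job_id=607: state='failed' → 48
job_id=608: state='done' → 23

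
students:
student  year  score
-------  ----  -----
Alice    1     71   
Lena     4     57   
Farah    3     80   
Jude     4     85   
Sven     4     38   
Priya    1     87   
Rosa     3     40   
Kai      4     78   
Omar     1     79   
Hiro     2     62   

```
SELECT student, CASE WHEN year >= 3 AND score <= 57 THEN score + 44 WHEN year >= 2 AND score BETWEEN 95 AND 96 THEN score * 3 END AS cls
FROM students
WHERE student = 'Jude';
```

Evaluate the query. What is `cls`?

student = Jude: year=4, score=85.
year >= 3 AND score <= 57 → false
year >= 2 AND score BETWEEN 95 AND 96 → false
No WHEN matched and there is no ELSE, so the CASE yields NULL.

NULL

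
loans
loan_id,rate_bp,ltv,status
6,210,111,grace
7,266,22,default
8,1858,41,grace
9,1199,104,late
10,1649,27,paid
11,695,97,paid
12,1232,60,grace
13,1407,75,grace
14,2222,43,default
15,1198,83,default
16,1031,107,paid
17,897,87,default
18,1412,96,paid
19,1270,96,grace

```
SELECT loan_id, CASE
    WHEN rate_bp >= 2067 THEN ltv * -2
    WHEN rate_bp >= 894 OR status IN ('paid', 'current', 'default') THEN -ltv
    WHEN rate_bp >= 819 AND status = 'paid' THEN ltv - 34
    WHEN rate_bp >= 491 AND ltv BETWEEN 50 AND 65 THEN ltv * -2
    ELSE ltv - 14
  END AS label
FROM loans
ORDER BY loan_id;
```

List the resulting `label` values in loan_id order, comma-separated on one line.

loan_id=6: ELSE → 97
loan_id=7: rate_bp >= 894 OR status IN ('paid', 'current', 'default') → -22
loan_id=8: rate_bp >= 894 OR status IN ('paid', 'current', 'default') → -41
loan_id=9: rate_bp >= 894 OR status IN ('paid', 'current', 'default') → -104
loan_id=10: rate_bp >= 894 OR status IN ('paid', 'current', 'default') → -27
loan_id=11: rate_bp >= 894 OR status IN ('paid', 'current', 'default') → -97
loan_id=12: rate_bp >= 894 OR status IN ('paid', 'current', 'default') → -60
loan_id=13: rate_bp >= 894 OR status IN ('paid', 'current', 'default') → -75
loan_id=14: rate_bp >= 2067 → -86
loan_id=15: rate_bp >= 894 OR status IN ('paid', 'current', 'default') → -83
loan_id=16: rate_bp >= 894 OR status IN ('paid', 'current', 'default') → -107
loan_id=17: rate_bp >= 894 OR status IN ('paid', 'current', 'default') → -87
loan_id=18: rate_bp >= 894 OR status IN ('paid', 'current', 'default') → -96
loan_id=19: rate_bp >= 894 OR status IN ('paid', 'current', 'default') → -96

97, -22, -41, -104, -27, -97, -60, -75, -86, -83, -107, -87, -96, -96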